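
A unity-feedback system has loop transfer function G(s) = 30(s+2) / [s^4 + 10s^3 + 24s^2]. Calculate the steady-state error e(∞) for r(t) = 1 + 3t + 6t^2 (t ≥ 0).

The denominator has no term below 24s^2 — 2 poles at s=0, type 2. Treating each term separately:
  • 1: tracked with zero error.
  • 3t: tracked with zero error.
  • 6t^2: e_ss = 12/K_a with K_a=2.5 → 4.8.
Total e_ss = 4.8.

4.8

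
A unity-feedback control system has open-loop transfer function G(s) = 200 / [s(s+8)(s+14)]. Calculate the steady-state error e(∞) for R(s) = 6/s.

One free integrator in G(s): this is a type 1 system.
A type-1 system has K_p = ∞, so it tracks a step input with zero steady-state error.

0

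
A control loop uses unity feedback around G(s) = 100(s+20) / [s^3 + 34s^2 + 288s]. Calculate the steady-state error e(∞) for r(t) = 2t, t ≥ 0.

0.288

Factoring s from the denominator leaves a polynomial with constant term 288, so the system is type 1.
K_v = lim_{s→0} s·G(s) = 100·20 / 288 = 125/18.
e_ss = 2/K_v = 2/(125/18) = 0.288.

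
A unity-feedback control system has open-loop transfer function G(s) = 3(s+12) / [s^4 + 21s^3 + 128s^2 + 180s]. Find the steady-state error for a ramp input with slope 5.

25

Lowest-order denominator term is 180s, so the open loop has 1 pole at the origin → type 1 system.
K_v = lim_{s→0} s·G(s) = 3·12 / 180 = 0.2.
e_ss = 5/K_v = 5/0.2 = 25.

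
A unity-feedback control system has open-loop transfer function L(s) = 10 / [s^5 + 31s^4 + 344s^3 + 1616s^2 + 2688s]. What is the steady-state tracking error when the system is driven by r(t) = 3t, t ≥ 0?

The denominator has no term below 2688s — 1 pole at s=0, type 1.
K_v = lim_{s→0} s·L(s) = 10 / 2688 = 5/1344.
e_ss = 3/K_v = 3/(5/1344) = 806.4.

806.4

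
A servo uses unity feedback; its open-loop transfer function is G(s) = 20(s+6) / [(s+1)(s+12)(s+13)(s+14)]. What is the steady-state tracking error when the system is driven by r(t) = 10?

System type = 0 (no poles at s=0).
K_p = lim_{s→0} G(s) = 20·6 / (1·12·13·14) = 5/91.
e_ss = 10/(1 + K_p) = 10/(96/91) = 455/48.

455/48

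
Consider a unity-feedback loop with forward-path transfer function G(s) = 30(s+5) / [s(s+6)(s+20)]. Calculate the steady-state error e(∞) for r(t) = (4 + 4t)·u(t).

3.2

G(s) has one factor of s in the denominator, so the system is type 1. By superposition:
  • 4: tracked with zero error.
  • 4t: e_ss = 4/K_v with K_v=1.25 → 3.2.
Total e_ss = 3.2.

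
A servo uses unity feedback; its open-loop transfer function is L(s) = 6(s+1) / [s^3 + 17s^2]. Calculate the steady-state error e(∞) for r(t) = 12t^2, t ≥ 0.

68

Factoring s^2 from the denominator leaves a polynomial with constant term 17, so the system is type 2.
K_a = lim_{s→0} s^2·L(s) = 6·1 / 17 = 6/17.
r(t) = 12t^2 gives R(s) = 24/s^3.
e_ss = 24/K_a = 24/(6/17) = 68.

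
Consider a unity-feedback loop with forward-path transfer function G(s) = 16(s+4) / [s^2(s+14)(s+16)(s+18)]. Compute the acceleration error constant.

1/63

System type = 2 (two poles at s=0).
K_a = lim_{s→0} s^2·G(s) = 16·4 / (14·16·18) = 1/63.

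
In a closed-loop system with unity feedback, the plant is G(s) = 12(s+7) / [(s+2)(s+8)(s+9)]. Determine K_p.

7/12

G(s) has no factors of s in the denominator, so the system is type 0.
K_p = lim_{s→0} G(s) = 12·7 / (2·8·9) = 7/12.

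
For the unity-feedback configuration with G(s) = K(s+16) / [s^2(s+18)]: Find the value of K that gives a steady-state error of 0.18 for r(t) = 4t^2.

50

System type = 2 (two poles at s=0).
K_a = lim_{s→0} s^2·G(s) = K·16 / (18) = (8/9)·K.
e_ss = 8/K_a = 0.18 ⇒ K_a = 400/9 ⇒ K = (400/9)/(8/9) = 50.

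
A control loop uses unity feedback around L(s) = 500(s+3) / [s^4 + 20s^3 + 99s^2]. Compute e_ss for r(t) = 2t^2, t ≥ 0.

0.264

The denominator has no term below 99s^2 — 2 poles at s=0, type 2.
K_a = lim_{s→0} s^2·L(s) = 500·3 / 99 = 500/33.
r(t) = 2t^2 gives R(s) = 4/s^3.
e_ss = 4/K_a = 4/(500/33) = 0.264.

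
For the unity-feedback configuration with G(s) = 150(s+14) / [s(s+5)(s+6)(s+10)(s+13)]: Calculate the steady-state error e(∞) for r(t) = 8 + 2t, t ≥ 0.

26/7

One free integrator in G(s): this is a type 1 system. Taking each input component in turn:
  • 8: tracked with zero error.
  • 2t: e_ss = 2/K_v with K_v=7/13 → 26/7.
Total e_ss = 26/7.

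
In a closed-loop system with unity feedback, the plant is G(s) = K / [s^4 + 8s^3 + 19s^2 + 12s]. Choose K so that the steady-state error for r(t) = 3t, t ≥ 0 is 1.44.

Lowest-order denominator term is 12s, so the open loop has 1 pole at the origin → type 1 system.
K_v = lim_{s→0} s·G(s) = K / 12 = (1/12)·K.
e_ss = 3/K_v = 1.44 ⇒ K_v = 25/12 ⇒ K = (25/12)/(1/12) = 25.

25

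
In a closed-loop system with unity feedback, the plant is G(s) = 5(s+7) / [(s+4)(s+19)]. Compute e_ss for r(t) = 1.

76/111

The open loop has no poles at the origin → type 0 system.
K_p = lim_{s→0} G(s) = 5·7 / (4·19) = 35/76.
e_ss = 1/(1 + K_p) = 1/(111/76) = 76/111.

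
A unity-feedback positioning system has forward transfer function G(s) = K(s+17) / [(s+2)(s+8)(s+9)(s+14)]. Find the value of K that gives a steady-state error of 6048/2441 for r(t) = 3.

No free integrators in G(s): this is a type 0 system.
K_p = lim_{s→0} G(s) = K·17 / (2·8·9·14) = (17/2016)·K.
e_ss = 3/(1 + K_p) = 6048/2441 ⇒ 1 + (17/2016)·K = 2441/2016 ⇒ K = 25.

25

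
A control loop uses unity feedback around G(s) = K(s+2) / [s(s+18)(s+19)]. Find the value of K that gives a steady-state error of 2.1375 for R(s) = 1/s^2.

80

The open loop has one pole at the origin → type 1 system.
K_v = lim_{s→0} s·G(s) = K·2 / (18·19) = (1/171)·K.
e_ss = 1/K_v = 2.1375 ⇒ K_v = 80/171 ⇒ K = (80/171)/(1/171) = 80.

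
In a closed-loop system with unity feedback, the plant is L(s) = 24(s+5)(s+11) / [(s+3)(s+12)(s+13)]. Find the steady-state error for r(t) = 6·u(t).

L(s) has no factors of s in the denominator, so the system is type 0.
K_p = lim_{s→0} L(s) = 24·5·11 / (3·12·13) = 110/39.
e_ss = 6/(1 + K_p) = 6/(149/39) = 234/149.

234/149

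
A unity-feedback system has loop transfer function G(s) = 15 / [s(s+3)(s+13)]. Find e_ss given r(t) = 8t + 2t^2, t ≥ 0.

G(s) has one factor of s in the denominator, so the system is type 1. By superposition:
  • 8t: e_ss = 8/K_v with K_v=5/13 → 20.8.
  • 2t^2: a type-1 system cannot track it, e_ss → ∞.
The unbounded component dominates.

infinity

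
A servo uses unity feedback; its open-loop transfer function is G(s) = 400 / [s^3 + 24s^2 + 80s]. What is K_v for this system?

Lowest-order denominator term is 80s, so the open loop has 1 pole at the origin → type 1 system.
K_v = lim_{s→0} s·G(s) = 400 / 80 = 5.

5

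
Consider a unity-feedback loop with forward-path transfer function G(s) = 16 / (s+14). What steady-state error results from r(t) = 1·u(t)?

7/15

No free integrators in G(s): this is a type 0 system.
K_p = lim_{s→0} G(s) = 16 / (14) = 8/7.
e_ss = 1/(1 + K_p) = 1/(15/7) = 7/15.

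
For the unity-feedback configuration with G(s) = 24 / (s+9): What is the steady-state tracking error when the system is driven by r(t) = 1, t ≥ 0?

3/11

System type = 0 (no poles at s=0).
K_p = lim_{s→0} G(s) = 24 / (9) = 8/3.
e_ss = 1/(1 + K_p) = 1/(11/3) = 3/11.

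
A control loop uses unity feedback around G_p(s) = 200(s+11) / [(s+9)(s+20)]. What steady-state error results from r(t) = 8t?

The open loop has no poles at the origin → type 0 system.
For a type-0 system K_v = 0, so e_ss to a ramp input is unbounded.

infinity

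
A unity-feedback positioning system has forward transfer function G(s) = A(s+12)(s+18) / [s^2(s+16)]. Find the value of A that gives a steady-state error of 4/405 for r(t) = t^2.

The open loop has two poles at the origin → type 2 system.
K_a = lim_{s→0} s^2·G(s) = A·12·18 / (16) = 13.5·A.
e_ss = 2/K_a = 4/405 ⇒ K_a = 202.5 ⇒ A = 202.5/13.5 = 15.

15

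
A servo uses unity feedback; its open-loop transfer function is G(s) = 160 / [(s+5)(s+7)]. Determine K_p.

32/7

No free integrators in G(s): this is a type 0 system.
K_p = lim_{s→0} G(s) = 160 / (5·7) = 32/7.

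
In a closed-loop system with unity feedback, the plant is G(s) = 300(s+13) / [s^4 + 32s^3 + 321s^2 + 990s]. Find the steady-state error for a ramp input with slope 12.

Factoring s from the denominator leaves a polynomial with constant term 990, so the system is type 1.
K_v = lim_{s→0} s·G(s) = 300·13 / 990 = 130/33.
e_ss = 12/K_v = 12/(130/33) = 198/65.

198/65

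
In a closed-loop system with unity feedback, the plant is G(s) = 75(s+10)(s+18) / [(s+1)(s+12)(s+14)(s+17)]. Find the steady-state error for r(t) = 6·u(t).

The open loop has no poles at the origin → type 0 system.
K_p = lim_{s→0} G(s) = 75·10·18 / (1·12·14·17) = 1125/238.
e_ss = 6/(1 + K_p) = 6/(1363/238) = 1428/1363.

1428/1363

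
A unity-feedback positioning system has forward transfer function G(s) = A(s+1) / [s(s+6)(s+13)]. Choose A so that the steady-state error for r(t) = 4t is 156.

2

G(s) has one factor of s in the denominator, so the system is type 1.
K_v = lim_{s→0} s·G(s) = A·1 / (6·13) = (1/78)·A.
e_ss = 4/K_v = 156 ⇒ K_v = 1/39 ⇒ A = (1/39)/(1/78) = 2.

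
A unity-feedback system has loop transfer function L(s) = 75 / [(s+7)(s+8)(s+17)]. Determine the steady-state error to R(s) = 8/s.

7616/1027

No free integrators in L(s): this is a type 0 system.
K_p = lim_{s→0} L(s) = 75 / (7·8·17) = 75/952.
e_ss = 8/(1 + K_p) = 8/(1027/952) = 7616/1027.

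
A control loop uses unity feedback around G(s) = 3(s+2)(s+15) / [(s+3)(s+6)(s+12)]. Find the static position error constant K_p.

No free integrators in G(s): this is a type 0 system.
K_p = lim_{s→0} G(s) = 3·2·15 / (3·6·12) = 5/12.

5/12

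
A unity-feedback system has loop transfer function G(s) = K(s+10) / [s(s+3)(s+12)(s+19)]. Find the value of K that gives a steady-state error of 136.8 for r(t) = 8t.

4

System type = 1 (one pole at s=0).
K_v = lim_{s→0} s·G(s) = K·10 / (3·12·19) = (5/342)·K.
e_ss = 8/K_v = 136.8 ⇒ K_v = 10/171 ⇒ K = (10/171)/(5/342) = 4.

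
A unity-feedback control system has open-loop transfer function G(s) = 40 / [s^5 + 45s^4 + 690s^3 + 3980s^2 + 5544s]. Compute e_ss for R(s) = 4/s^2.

554.4

Lowest-order denominator term is 5544s, so the open loop has 1 pole at the origin → type 1 system.
K_v = lim_{s→0} s·G(s) = 40 / 5544 = 5/693.
e_ss = 4/K_v = 4/(5/693) = 554.4.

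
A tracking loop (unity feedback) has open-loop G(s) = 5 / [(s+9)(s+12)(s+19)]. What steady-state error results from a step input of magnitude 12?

24624/2057

System type = 0 (no poles at s=0).
K_p = lim_{s→0} G(s) = 5 / (9·12·19) = 5/2052.
e_ss = 12/(1 + K_p) = 12/(2057/2052) = 24624/2057.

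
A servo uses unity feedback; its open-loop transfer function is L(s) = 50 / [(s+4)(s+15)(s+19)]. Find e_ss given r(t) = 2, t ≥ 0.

The open loop has no poles at the origin → type 0 system.
K_p = lim_{s→0} L(s) = 50 / (4·15·19) = 5/114.
e_ss = 2/(1 + K_p) = 2/(119/114) = 228/119.

228/119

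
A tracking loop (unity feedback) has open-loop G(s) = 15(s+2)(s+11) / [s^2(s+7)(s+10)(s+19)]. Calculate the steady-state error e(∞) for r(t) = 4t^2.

The open loop has two poles at the origin → type 2 system.
K_a = lim_{s→0} s^2·G(s) = 15·2·11 / (7·10·19) = 33/133.
r(t) = 4t^2 gives R(s) = 8/s^3.
e_ss = 8/K_a = 8/(33/133) = 1064/33.

1064/33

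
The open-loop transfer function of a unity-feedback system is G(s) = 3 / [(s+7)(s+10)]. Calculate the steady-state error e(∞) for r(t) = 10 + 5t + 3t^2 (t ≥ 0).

infinity

The open loop has no poles at the origin → type 0 system. By superposition:
  • 10: e_ss = 10/(1+K_p) with K_p=3/70 → 700/73.
  • 5t: a type-0 system cannot track it, e_ss → ∞.
  • 3t^2: a type-0 system cannot track it, e_ss → ∞.
The unbounded component dominates.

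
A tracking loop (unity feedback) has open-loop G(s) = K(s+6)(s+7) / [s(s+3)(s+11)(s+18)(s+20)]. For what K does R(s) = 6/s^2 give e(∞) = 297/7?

40

System type = 1 (one pole at s=0).
K_v = lim_{s→0} s·G(s) = K·6·7 / (3·11·18·20) = (7/1980)·K.
e_ss = 6/K_v = 297/7 ⇒ K_v = 14/99 ⇒ K = (14/99)/(7/1980) = 40.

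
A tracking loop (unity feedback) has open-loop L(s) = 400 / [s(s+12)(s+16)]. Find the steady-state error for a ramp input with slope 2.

System type = 1 (one pole at s=0).
K_v = lim_{s→0} s·L(s) = 400 / (12·16) = 25/12.
e_ss = 2/K_v = 2/(25/12) = 0.96.

0.96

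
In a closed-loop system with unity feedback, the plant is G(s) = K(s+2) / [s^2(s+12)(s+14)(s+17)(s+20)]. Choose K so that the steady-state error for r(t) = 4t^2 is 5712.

40

The open loop has two poles at the origin → type 2 system.
K_a = lim_{s→0} s^2·G(s) = K·2 / (12·14·17·20) = (1/28560)·K.
e_ss = 8/K_a = 5712 ⇒ K_a = 1/714 ⇒ K = (1/714)/(1/28560) = 40.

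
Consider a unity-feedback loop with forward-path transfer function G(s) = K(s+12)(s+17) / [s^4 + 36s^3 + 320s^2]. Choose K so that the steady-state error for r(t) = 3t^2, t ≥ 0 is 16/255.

150

Factoring s^2 from the denominator leaves a polynomial with constant term 320, so the system is type 2.
K_a = lim_{s→0} s^2·G(s) = K·12·17 / 320 = 0.6375·K.
e_ss = 6/K_a = 16/255 ⇒ K_a = 95.625 ⇒ K = 95.625/0.6375 = 150.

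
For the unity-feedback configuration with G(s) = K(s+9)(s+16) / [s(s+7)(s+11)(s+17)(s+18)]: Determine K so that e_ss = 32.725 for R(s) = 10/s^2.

50

G(s) has one factor of s in the denominator, so the system is type 1.
K_v = lim_{s→0} s·G(s) = K·9·16 / (7·11·17·18) = (8/1309)·K.
e_ss = 10/K_v = 32.725 ⇒ K_v = 400/1309 ⇒ K = (400/1309)/(8/1309) = 50.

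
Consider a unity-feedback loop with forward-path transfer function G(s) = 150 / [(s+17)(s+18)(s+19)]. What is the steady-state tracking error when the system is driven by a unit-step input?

969/994

The open loop has no poles at the origin → type 0 system.
K_p = lim_{s→0} G(s) = 150 / (17·18·19) = 25/969.
e_ss = 1/(1 + K_p) = 1/(994/969) = 969/994.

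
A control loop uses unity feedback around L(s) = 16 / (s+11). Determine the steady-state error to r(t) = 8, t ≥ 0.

L(s) has no factors of s in the denominator, so the system is type 0.
K_p = lim_{s→0} L(s) = 16 / (11) = 16/11.
e_ss = 8/(1 + K_p) = 8/(27/11) = 88/27.

88/27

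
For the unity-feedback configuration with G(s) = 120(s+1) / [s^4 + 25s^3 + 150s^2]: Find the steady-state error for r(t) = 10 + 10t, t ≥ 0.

The denominator has no term below 150s^2 — 2 poles at s=0, type 2. Taking each input component in turn:
  • 10: tracked with zero error.
  • 10t: tracked with zero error.
Total e_ss = 0.

0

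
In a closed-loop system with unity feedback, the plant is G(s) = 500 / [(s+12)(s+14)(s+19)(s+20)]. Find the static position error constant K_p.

25/3192

The open loop has no poles at the origin → type 0 system.
K_p = lim_{s→0} G(s) = 500 / (12·14·19·20) = 25/3192.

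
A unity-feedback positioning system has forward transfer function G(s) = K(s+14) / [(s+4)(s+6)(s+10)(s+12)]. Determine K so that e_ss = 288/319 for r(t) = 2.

The open loop has no poles at the origin → type 0 system.
K_p = lim_{s→0} G(s) = K·14 / (4·6·10·12) = (7/1440)·K.
e_ss = 2/(1 + K_p) = 288/319 ⇒ 1 + (7/1440)·K = 319/144 ⇒ K = 250.

250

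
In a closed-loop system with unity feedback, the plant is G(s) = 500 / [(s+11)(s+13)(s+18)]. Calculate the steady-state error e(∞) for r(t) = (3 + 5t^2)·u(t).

infinity

The open loop has no poles at the origin → type 0 system. By superposition:
  • 3: e_ss = 3/(1+K_p) with K_p=250/1287 → 3861/1537.
  • 5t^2: a type-0 system cannot track it, e_ss → ∞.
The unbounded component dominates.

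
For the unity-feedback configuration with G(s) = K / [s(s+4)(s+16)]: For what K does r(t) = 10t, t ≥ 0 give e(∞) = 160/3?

12

The open loop has one pole at the origin → type 1 system.
K_v = lim_{s→0} s·G(s) = K / (4·16) = (1/64)·K.
e_ss = 10/K_v = 160/3 ⇒ K_v = 0.1875 ⇒ K = 0.1875/(1/64) = 12.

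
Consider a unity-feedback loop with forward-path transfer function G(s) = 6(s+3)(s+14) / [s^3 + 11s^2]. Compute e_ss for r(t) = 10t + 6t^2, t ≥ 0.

The denominator has no term below 11s^2 — 2 poles at s=0, type 2. By superposition:
  • 10t: tracked with zero error.
  • 6t^2: e_ss = 12/K_a with K_a=252/11 → 11/21.
Total e_ss = 11/21.

11/21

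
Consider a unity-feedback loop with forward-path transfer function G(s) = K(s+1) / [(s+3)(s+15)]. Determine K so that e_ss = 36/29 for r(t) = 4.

G(s) has no factors of s in the denominator, so the system is type 0.
K_p = lim_{s→0} G(s) = K·1 / (3·15) = (1/45)·K.
e_ss = 4/(1 + K_p) = 36/29 ⇒ 1 + (1/45)·K = 29/9 ⇒ K = 100.

100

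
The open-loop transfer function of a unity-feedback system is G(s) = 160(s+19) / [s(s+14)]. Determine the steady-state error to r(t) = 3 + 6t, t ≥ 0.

One free integrator in G(s): this is a type 1 system. By superposition:
  • 3: tracked with zero error.
  • 6t: e_ss = 6/K_v with K_v=1520/7 → 21/760.
Total e_ss = 21/760.

21/760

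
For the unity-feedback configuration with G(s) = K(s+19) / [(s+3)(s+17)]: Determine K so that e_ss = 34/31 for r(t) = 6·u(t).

G(s) has no factors of s in the denominator, so the system is type 0.
K_p = lim_{s→0} G(s) = K·19 / (3·17) = (19/51)·K.
e_ss = 6/(1 + K_p) = 34/31 ⇒ 1 + (19/51)·K = 93/17 ⇒ K = 12.

12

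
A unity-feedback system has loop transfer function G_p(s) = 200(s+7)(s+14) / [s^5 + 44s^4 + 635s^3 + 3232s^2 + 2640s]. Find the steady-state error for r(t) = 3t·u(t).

Lowest-order denominator term is 2640s, so the open loop has 1 pole at the origin → type 1 system.
K_v = lim_{s→0} s·G_p(s) = 200·7·14 / 2640 = 245/33.
e_ss = 3/K_v = 3/(245/33) = 99/245.

99/245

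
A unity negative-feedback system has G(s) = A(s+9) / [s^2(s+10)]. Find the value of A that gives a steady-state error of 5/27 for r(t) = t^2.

12

G(s) has two factors of s in the denominator, so the system is type 2.
K_a = lim_{s→0} s^2·G(s) = A·9 / (10) = 0.9·A.
e_ss = 2/K_a = 5/27 ⇒ K_a = 10.8 ⇒ A = 10.8/0.9 = 12.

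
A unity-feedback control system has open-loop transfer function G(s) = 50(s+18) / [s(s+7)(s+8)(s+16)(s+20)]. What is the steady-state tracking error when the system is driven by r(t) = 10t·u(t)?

1792/9

One free integrator in G(s): this is a type 1 system.
K_v = lim_{s→0} s·G(s) = 50·18 / (7·8·16·20) = 45/896.
e_ss = 10/K_v = 10/(45/896) = 1792/9.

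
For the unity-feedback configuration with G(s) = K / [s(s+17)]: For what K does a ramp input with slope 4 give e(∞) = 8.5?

8

G(s) has one factor of s in the denominator, so the system is type 1.
K_v = lim_{s→0} s·G(s) = K / (17) = (1/17)·K.
e_ss = 4/K_v = 8.5 ⇒ K_v = 8/17 ⇒ K = (8/17)/(1/17) = 8.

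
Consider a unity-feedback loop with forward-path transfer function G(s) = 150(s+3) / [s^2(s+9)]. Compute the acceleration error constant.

50

Two free integrators in G(s): this is a type 2 system.
K_a = lim_{s→0} s^2·G(s) = 150·3 / (9) = 50.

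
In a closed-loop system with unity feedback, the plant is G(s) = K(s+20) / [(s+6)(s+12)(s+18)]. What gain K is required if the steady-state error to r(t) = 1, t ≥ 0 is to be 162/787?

250

G(s) has no factors of s in the denominator, so the system is type 0.
K_p = lim_{s→0} G(s) = K·20 / (6·12·18) = (5/324)·K.
e_ss = 1/(1 + K_p) = 162/787 ⇒ 1 + (5/324)·K = 787/162 ⇒ K = 250.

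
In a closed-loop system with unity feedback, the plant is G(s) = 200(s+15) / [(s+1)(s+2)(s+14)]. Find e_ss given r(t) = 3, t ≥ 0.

21/757

System type = 0 (no poles at s=0).
K_p = lim_{s→0} G(s) = 200·15 / (1·2·14) = 750/7.
e_ss = 3/(1 + K_p) = 3/(757/7) = 21/757.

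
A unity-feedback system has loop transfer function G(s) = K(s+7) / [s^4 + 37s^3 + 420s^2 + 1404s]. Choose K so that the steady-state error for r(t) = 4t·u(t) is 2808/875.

250

The denominator has no term below 1404s — 1 pole at s=0, type 1.
K_v = lim_{s→0} s·G(s) = K·7 / 1404 = (7/1404)·K.
e_ss = 4/K_v = 2808/875 ⇒ K_v = 875/702 ⇒ K = (875/702)/(7/1404) = 250.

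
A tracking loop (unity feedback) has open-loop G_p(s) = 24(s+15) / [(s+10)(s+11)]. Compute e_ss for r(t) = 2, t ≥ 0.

22/47

G_p(s) has no factors of s in the denominator, so the system is type 0.
K_p = lim_{s→0} G_p(s) = 24·15 / (10·11) = 36/11.
e_ss = 2/(1 + K_p) = 2/(47/11) = 22/47.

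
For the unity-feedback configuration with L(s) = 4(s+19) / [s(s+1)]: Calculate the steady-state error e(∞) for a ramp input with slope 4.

1/19

System type = 1 (one pole at s=0).
K_v = lim_{s→0} s·L(s) = 4·19 / (1) = 76.
e_ss = 4/K_v = 4/76 = 1/19.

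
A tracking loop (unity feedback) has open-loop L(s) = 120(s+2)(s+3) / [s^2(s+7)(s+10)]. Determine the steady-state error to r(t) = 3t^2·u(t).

Two free integrators in L(s): this is a type 2 system.
K_a = lim_{s→0} s^2·L(s) = 120·2·3 / (7·10) = 72/7.
r(t) = 3t^2 gives R(s) = 6/s^3.
e_ss = 6/K_a = 6/(72/7) = 7/12.

7/12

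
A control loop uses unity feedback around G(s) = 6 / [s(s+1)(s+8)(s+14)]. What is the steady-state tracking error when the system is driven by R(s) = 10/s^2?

560/3

System type = 1 (one pole at s=0).
K_v = lim_{s→0} s·G(s) = 6 / (1·8·14) = 3/56.
e_ss = 10/K_v = 10/(3/56) = 560/3.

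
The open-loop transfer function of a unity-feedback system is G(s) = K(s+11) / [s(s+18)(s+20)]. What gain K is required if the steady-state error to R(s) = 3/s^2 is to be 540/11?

System type = 1 (one pole at s=0).
K_v = lim_{s→0} s·G(s) = K·11 / (18·20) = (11/360)·K.
e_ss = 3/K_v = 540/11 ⇒ K_v = 11/180 ⇒ K = (11/180)/(11/360) = 2.

2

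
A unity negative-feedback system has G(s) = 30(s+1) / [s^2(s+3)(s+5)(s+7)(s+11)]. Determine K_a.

Two free integrators in G(s): this is a type 2 system.
K_a = lim_{s→0} s^2·G(s) = 30·1 / (3·5·7·11) = 2/77.

2/77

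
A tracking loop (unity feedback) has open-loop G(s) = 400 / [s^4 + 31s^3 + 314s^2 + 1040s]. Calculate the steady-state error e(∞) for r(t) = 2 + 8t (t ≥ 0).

Lowest-order denominator term is 1040s, so the open loop has 1 pole at the origin → type 1 system. By superposition:
  • 2: tracked with zero error.
  • 8t: e_ss = 8/K_v with K_v=5/13 → 20.8.
Total e_ss = 20.8.

20.8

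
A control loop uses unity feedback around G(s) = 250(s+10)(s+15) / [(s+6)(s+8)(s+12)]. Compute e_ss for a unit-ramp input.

infinity

System type = 0 (no poles at s=0).
K_v = lim_{s→0} s·G(s) = 0; the steady-state error to this ramp input grows without bound.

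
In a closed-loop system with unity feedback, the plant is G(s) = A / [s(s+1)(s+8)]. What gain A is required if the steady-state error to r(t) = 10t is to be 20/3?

12

The open loop has one pole at the origin → type 1 system.
K_v = lim_{s→0} s·G(s) = A / (1·8) = 0.125·A.
e_ss = 10/K_v = 20/3 ⇒ K_v = 1.5 ⇒ A = 1.5/0.125 = 12.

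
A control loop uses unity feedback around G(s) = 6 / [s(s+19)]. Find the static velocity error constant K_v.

6/19

System type = 1 (one pole at s=0).
K_v = lim_{s→0} s·G(s) = 6 / (19) = 6/19.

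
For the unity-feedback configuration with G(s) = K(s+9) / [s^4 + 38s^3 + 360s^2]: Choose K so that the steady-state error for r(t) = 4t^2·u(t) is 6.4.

50

Factoring s^2 from the denominator leaves a polynomial with constant term 360, so the system is type 2.
K_a = lim_{s→0} s^2·G(s) = K·9 / 360 = 0.025·K.
e_ss = 8/K_a = 6.4 ⇒ K_a = 1.25 ⇒ K = 1.25/0.025 = 50.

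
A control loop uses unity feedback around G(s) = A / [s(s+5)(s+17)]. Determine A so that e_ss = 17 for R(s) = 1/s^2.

5

The open loop has one pole at the origin → type 1 system.
K_v = lim_{s→0} s·G(s) = A / (5·17) = (1/85)·A.
e_ss = 1/K_v = 17 ⇒ K_v = 1/17 ⇒ A = (1/17)/(1/85) = 5.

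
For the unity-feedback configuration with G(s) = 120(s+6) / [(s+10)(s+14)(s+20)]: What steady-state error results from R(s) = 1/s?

System type = 0 (no poles at s=0).
K_p = lim_{s→0} G(s) = 120·6 / (10·14·20) = 9/35.
e_ss = 1/(1 + K_p) = 1/(44/35) = 35/44.

35/44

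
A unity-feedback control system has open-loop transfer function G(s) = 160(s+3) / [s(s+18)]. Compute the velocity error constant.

System type = 1 (one pole at s=0).
K_v = lim_{s→0} s·G(s) = 160·3 / (18) = 80/3.

80/3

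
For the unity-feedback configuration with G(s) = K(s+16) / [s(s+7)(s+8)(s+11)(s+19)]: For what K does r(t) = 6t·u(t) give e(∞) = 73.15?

60

G(s) has one factor of s in the denominator, so the system is type 1.
K_v = lim_{s→0} s·G(s) = K·16 / (7·8·11·19) = (2/1463)·K.
e_ss = 6/K_v = 73.15 ⇒ K_v = 120/1463 ⇒ K = (120/1463)/(2/1463) = 60.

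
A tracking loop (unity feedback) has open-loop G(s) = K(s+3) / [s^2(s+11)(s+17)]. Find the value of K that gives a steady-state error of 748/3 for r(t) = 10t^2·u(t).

The open loop has two poles at the origin → type 2 system.
K_a = lim_{s→0} s^2·G(s) = K·3 / (11·17) = (3/187)·K.
e_ss = 20/K_a = 748/3 ⇒ K_a = 15/187 ⇒ K = (15/187)/(3/187) = 5.

5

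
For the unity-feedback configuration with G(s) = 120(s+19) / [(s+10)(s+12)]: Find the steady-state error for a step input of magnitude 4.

No free integrators in G(s): this is a type 0 system.
K_p = lim_{s→0} G(s) = 120·19 / (10·12) = 19.
e_ss = 4/(1 + K_p) = 4/20 = 0.2.

0.2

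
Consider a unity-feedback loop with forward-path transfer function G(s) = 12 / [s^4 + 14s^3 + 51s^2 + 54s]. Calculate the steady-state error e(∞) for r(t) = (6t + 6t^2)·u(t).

infinity

Lowest-order denominator term is 54s, so the open loop has 1 pole at the origin → type 1 system. Taking each input component in turn:
  • 6t: e_ss = 6/K_v with K_v=2/9 → 27.
  • 6t^2: a type-1 system cannot track it, e_ss → ∞.
The unbounded component dominates.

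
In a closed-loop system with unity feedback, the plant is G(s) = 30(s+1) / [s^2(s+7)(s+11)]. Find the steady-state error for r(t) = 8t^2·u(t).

616/15

The open loop has two poles at the origin → type 2 system.
K_a = lim_{s→0} s^2·G(s) = 30·1 / (7·11) = 30/77.
r(t) = 8t^2 gives R(s) = 16/s^3.
e_ss = 16/K_a = 16/(30/77) = 616/15.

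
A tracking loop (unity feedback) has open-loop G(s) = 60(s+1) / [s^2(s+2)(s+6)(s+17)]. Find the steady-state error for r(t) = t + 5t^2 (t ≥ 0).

34

G(s) has two factors of s in the denominator, so the system is type 2. Treating each term separately:
  • t: tracked with zero error.
  • 5t^2: e_ss = 10/K_a with K_a=5/17 → 34.
Total e_ss = 34.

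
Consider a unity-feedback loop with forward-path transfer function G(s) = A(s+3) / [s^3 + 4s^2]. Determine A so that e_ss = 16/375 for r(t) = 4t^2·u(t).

250

Factoring s^2 from the denominator leaves a polynomial with constant term 4, so the system is type 2.
K_a = lim_{s→0} s^2·G(s) = A·3 / 4 = 0.75·A.
e_ss = 8/K_a = 16/375 ⇒ K_a = 187.5 ⇒ A = 187.5/0.75 = 250.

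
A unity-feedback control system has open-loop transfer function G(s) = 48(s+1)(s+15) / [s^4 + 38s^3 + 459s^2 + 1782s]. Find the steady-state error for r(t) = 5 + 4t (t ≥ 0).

9.9

Lowest-order denominator term is 1782s, so the open loop has 1 pole at the origin → type 1 system. By superposition:
  • 5: tracked with zero error.
  • 4t: e_ss = 4/K_v with K_v=40/99 → 9.9.
Total e_ss = 9.9.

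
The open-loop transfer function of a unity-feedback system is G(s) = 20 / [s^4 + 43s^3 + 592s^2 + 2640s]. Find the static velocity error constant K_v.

The denominator has no term below 2640s — 1 pole at s=0, type 1.
K_v = lim_{s→0} s·G(s) = 20 / 2640 = 1/132.

1/132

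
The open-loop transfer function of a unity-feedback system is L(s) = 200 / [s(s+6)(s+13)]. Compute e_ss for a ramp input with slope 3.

1.17

L(s) has one factor of s in the denominator, so the system is type 1.
K_v = lim_{s→0} s·L(s) = 200 / (6·13) = 100/39.
e_ss = 3/K_v = 3/(100/39) = 1.17.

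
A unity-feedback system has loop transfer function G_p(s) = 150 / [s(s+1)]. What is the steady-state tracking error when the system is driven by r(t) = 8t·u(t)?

4/75

G_p(s) has one factor of s in the denominator, so the system is type 1.
K_v = lim_{s→0} s·G_p(s) = 150 / (1) = 150.
e_ss = 8/K_v = 8/150 = 4/75.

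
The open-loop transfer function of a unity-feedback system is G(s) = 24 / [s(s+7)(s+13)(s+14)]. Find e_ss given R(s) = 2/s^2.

637/6

The open loop has one pole at the origin → type 1 system.
K_v = lim_{s→0} s·G(s) = 24 / (7·13·14) = 12/637.
e_ss = 2/K_v = 2/(12/637) = 637/6.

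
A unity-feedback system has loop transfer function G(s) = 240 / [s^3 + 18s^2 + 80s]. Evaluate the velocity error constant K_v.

Factoring s from the denominator leaves a polynomial with constant term 80, so the system is type 1.
K_v = lim_{s→0} s·G(s) = 240 / 80 = 3.

3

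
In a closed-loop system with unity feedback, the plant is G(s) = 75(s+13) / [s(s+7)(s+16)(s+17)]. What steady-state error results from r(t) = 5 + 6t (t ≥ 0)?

One free integrator in G(s): this is a type 1 system. Taking each input component in turn:
  • 5: tracked with zero error.
  • 6t: e_ss = 6/K_v with K_v=975/1904 → 3808/325.
Total e_ss = 3808/325.

3808/325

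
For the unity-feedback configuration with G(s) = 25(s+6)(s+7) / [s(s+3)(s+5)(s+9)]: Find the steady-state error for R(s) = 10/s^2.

System type = 1 (one pole at s=0).
K_v = lim_{s→0} s·G(s) = 25·6·7 / (3·5·9) = 70/9.
e_ss = 10/K_v = 10/(70/9) = 9/7.

9/7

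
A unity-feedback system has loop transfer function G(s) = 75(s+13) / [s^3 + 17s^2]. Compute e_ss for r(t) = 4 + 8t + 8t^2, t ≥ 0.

272/975

Factoring s^2 from the denominator leaves a polynomial with constant term 17, so the system is type 2. Taking each input component in turn:
  • 4: tracked with zero error.
  • 8t: tracked with zero error.
  • 8t^2: e_ss = 16/K_a with K_a=975/17 → 272/975.
Total e_ss = 272/975.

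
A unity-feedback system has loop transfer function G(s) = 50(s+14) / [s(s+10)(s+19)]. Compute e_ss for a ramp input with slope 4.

System type = 1 (one pole at s=0).
K_v = lim_{s→0} s·G(s) = 50·14 / (10·19) = 70/19.
e_ss = 4/K_v = 4/(70/19) = 38/35.

38/35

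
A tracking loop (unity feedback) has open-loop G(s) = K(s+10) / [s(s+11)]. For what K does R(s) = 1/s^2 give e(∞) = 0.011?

100

G(s) has one factor of s in the denominator, so the system is type 1.
K_v = lim_{s→0} s·G(s) = K·10 / (11) = (10/11)·K.
e_ss = 1/K_v = 0.011 ⇒ K_v = 1000/11 ⇒ K = (1000/11)/(10/11) = 100.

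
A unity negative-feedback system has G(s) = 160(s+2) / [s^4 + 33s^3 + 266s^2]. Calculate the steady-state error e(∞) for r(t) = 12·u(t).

0

The denominator has no term below 266s^2 — 2 poles at s=0, type 2.
K_p = ∞ for a type-2 system; e_ss to a step is zero.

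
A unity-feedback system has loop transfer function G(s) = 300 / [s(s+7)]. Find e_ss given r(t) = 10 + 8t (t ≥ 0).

14/75

G(s) has one factor of s in the denominator, so the system is type 1. Taking each input component in turn:
  • 10: tracked with zero error.
  • 8t: e_ss = 8/K_v with K_v=300/7 → 14/75.
Total e_ss = 14/75.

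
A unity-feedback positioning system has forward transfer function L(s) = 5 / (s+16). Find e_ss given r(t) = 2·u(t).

32/21

The open loop has no poles at the origin → type 0 system.
K_p = lim_{s→0} L(s) = 5 / (16) = 0.3125.
e_ss = 2/(1 + K_p) = 2/1.3125 = 32/21.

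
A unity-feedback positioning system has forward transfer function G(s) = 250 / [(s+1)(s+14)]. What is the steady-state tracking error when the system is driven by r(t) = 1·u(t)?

System type = 0 (no poles at s=0).
K_p = lim_{s→0} G(s) = 250 / (1·14) = 125/7.
e_ss = 1/(1 + K_p) = 1/(132/7) = 7/132.

7/132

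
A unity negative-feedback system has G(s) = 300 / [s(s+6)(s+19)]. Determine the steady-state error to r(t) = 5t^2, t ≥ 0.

One free integrator in G(s): this is a type 1 system.
For a type-1 system K_a = 0, so e_ss to a parabolic input is unbounded.

infinity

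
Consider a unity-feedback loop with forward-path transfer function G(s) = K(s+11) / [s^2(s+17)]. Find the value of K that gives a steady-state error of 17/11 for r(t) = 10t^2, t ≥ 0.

The open loop has two poles at the origin → type 2 system.
K_a = lim_{s→0} s^2·G(s) = K·11 / (17) = (11/17)·K.
e_ss = 20/K_a = 17/11 ⇒ K_a = 220/17 ⇒ K = (220/17)/(11/17) = 20.

20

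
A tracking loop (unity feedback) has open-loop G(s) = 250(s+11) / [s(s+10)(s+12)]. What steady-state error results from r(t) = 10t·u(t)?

24/55

One free integrator in G(s): this is a type 1 system.
K_v = lim_{s→0} s·G(s) = 250·11 / (10·12) = 275/12.
e_ss = 10/K_v = 10/(275/12) = 24/55.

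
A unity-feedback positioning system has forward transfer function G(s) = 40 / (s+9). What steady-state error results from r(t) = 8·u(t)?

72/49

G(s) has no factors of s in the denominator, so the system is type 0.
K_p = lim_{s→0} G(s) = 40 / (9) = 40/9.
e_ss = 8/(1 + K_p) = 8/(49/9) = 72/49.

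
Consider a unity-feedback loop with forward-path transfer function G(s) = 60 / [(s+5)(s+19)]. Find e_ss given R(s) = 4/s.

G(s) has no factors of s in the denominator, so the system is type 0.
K_p = lim_{s→0} G(s) = 60 / (5·19) = 12/19.
e_ss = 4/(1 + K_p) = 4/(31/19) = 76/31.

76/31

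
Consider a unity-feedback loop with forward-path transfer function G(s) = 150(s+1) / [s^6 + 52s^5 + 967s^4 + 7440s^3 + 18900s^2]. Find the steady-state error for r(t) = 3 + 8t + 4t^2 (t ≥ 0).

1008

The denominator has no term below 18900s^2 — 2 poles at s=0, type 2. By superposition:
  • 3: tracked with zero error.
  • 8t: tracked with zero error.
  • 4t^2: e_ss = 8/K_a with K_a=1/126 → 1008.
Total e_ss = 1008.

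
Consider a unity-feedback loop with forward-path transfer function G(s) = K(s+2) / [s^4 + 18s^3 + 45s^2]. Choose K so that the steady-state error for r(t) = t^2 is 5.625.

8

Factoring s^2 from the denominator leaves a polynomial with constant term 45, so the system is type 2.
K_a = lim_{s→0} s^2·G(s) = K·2 / 45 = (2/45)·K.
e_ss = 2/K_a = 5.625 ⇒ K_a = 16/45 ⇒ K = (16/45)/(2/45) = 8.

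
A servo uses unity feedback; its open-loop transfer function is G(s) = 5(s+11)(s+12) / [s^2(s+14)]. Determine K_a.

Two free integrators in G(s): this is a type 2 system.
K_a = lim_{s→0} s^2·G(s) = 5·11·12 / (14) = 330/7.

330/7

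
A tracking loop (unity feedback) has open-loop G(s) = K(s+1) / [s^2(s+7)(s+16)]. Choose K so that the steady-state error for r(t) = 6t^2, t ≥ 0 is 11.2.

120

G(s) has two factors of s in the denominator, so the system is type 2.
K_a = lim_{s→0} s^2·G(s) = K·1 / (7·16) = (1/112)·K.
e_ss = 12/K_a = 11.2 ⇒ K_a = 15/14 ⇒ K = (15/14)/(1/112) = 120.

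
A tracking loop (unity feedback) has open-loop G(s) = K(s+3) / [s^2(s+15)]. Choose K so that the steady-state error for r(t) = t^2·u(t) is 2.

System type = 2 (two poles at s=0).
K_a = lim_{s→0} s^2·G(s) = K·3 / (15) = 0.2·K.
e_ss = 2/K_a = 2 ⇒ K_a = 1 ⇒ K = 1/0.2 = 5.

5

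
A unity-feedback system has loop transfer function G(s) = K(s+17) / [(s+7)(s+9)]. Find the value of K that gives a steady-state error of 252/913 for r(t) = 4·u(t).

50

No free integrators in G(s): this is a type 0 system.
K_p = lim_{s→0} G(s) = K·17 / (7·9) = (17/63)·K.
e_ss = 4/(1 + K_p) = 252/913 ⇒ 1 + (17/63)·K = 913/63 ⇒ K = 50.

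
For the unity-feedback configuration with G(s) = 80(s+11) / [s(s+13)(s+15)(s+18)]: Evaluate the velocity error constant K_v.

One free integrator in G(s): this is a type 1 system.
K_v = lim_{s→0} s·G(s) = 80·11 / (13·15·18) = 88/351.

88/351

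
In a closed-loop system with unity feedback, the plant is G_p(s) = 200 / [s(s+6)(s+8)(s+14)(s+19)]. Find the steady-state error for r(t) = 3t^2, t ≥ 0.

System type = 1 (one pole at s=0).
K_a = lim_{s→0} s^2·G_p(s) = 0; the steady-state error to this parabolic input grows without bound.

infinity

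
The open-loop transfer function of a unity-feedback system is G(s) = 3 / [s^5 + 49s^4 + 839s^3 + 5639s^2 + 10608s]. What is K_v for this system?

Lowest-order denominator term is 10608s, so the open loop has 1 pole at the origin → type 1 system.
K_v = lim_{s→0} s·G(s) = 3 / 10608 = 1/3536.

1/3536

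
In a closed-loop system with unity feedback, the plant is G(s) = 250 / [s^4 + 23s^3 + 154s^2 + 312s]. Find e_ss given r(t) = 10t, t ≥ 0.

Lowest-order denominator term is 312s, so the open loop has 1 pole at the origin → type 1 system.
K_v = lim_{s→0} s·G(s) = 250 / 312 = 125/156.
e_ss = 10/K_v = 10/(125/156) = 12.48.

12.48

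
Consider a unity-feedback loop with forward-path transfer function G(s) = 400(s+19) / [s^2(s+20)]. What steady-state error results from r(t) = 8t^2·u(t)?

4/95

System type = 2 (two poles at s=0).
K_a = lim_{s→0} s^2·G(s) = 400·19 / (20) = 380.
r(t) = 8t^2 gives R(s) = 16/s^3.
e_ss = 16/K_a = 16/380 = 4/95.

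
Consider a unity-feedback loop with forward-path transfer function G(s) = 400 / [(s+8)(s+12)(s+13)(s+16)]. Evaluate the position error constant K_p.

25/1248

The open loop has no poles at the origin → type 0 system.
K_p = lim_{s→0} G(s) = 400 / (8·12·13·16) = 25/1248.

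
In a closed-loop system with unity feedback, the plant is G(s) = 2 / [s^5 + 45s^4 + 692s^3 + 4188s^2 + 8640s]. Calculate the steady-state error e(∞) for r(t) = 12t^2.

Factoring s from the denominator leaves a polynomial with constant term 8640, so the system is type 1.
For a type-1 system K_a = 0, so e_ss to a parabolic input is unbounded.

infinity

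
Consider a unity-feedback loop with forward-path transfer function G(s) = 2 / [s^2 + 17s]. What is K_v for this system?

Lowest-order denominator term is 17s, so the open loop has 1 pole at the origin → type 1 system.
K_v = lim_{s→0} s·G(s) = 2 / 17 = 2/17.

2/17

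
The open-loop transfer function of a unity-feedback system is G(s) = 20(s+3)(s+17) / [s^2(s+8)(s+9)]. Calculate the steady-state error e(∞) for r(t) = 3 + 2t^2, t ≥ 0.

24/85

The open loop has two poles at the origin → type 2 system. By superposition:
  • 3: tracked with zero error.
  • 2t^2: e_ss = 4/K_a with K_a=85/6 → 24/85.
Total e_ss = 24/85.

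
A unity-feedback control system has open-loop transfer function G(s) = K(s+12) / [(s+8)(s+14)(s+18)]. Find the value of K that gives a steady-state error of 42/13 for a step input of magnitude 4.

40

The open loop has no poles at the origin → type 0 system.
K_p = lim_{s→0} G(s) = K·12 / (8·14·18) = (1/168)·K.
e_ss = 4/(1 + K_p) = 42/13 ⇒ 1 + (1/168)·K = 26/21 ⇒ K = 40.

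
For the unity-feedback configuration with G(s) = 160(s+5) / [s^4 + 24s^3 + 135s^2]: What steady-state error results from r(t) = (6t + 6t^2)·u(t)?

2.025

The denominator has no term below 135s^2 — 2 poles at s=0, type 2. By superposition:
  • 6t: tracked with zero error.
  • 6t^2: e_ss = 12/K_a with K_a=160/27 → 2.025.
Total e_ss = 2.025.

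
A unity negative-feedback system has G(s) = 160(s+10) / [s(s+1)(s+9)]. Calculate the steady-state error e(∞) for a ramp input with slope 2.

The open loop has one pole at the origin → type 1 system.
K_v = lim_{s→0} s·G(s) = 160·10 / (1·9) = 1600/9.
e_ss = 2/K_v = 2/(1600/9) = 9/800.

9/800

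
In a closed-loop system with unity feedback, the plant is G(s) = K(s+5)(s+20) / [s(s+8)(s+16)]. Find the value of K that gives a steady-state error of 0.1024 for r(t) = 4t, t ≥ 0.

50

One free integrator in G(s): this is a type 1 system.
K_v = lim_{s→0} s·G(s) = K·5·20 / (8·16) = (25/32)·K.
e_ss = 4/K_v = 0.1024 ⇒ K_v = 39.0625 ⇒ K = 39.0625/(25/32) = 50.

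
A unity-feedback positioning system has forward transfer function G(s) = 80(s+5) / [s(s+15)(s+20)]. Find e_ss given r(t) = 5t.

G(s) has one factor of s in the denominator, so the system is type 1.
K_v = lim_{s→0} s·G(s) = 80·5 / (15·20) = 4/3.
e_ss = 5/K_v = 5/(4/3) = 3.75.

3.75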